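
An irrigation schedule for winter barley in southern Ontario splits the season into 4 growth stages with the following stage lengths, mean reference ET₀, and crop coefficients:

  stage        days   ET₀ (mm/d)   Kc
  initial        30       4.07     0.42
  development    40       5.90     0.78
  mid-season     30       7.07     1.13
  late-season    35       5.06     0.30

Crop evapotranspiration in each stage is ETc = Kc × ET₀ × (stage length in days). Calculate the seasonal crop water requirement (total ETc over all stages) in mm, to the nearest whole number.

528 mm

initial: 0.42 × 4.07 × 30 = 51.28 mm
development: 0.78 × 5.90 × 40 = 184.08 mm
mid-season: 1.13 × 7.07 × 30 = 239.67 mm
late-season: 0.30 × 5.06 × 35 = 53.13 mm
Seasonal total = 528.16 mm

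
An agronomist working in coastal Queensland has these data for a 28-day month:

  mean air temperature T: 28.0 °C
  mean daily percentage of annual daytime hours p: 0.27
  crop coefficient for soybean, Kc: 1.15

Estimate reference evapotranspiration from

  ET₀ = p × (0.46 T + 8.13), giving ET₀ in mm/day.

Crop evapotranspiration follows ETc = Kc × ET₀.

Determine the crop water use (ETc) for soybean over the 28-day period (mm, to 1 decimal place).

182.7 mm

ET₀ = 0.27 × (0.46 × 28.0 + 8.13) = 0.27 × 21.010 = 5.6727 mm/d
ETc = Kc × ET₀ = 1.15 × 5.6727 = 6.5236 mm/d
Over 28 days: 6.5236 × 28 = 182.661 mm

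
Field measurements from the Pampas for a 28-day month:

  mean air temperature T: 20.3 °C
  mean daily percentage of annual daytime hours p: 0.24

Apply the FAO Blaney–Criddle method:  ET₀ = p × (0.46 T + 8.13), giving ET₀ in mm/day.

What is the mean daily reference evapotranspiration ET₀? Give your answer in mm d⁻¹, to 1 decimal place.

4.2 mm d⁻¹

ET₀ = 0.24 × (0.46 × 20.3 + 8.13) = 0.24 × 17.468 = 4.1923 mm/d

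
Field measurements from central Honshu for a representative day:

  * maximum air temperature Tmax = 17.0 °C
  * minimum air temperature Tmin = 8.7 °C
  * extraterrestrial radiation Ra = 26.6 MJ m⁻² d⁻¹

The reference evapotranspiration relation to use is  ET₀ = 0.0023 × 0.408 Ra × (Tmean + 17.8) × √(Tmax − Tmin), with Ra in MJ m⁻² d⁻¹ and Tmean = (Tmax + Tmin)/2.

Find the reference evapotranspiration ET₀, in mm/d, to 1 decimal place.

Tmean = (17.0 + 8.7)/2 = 12.85 °C
0.408 Ra = 0.408 × 26.6 = 10.8528 mm/d equivalent
ET₀ = 0.0023 × 10.8528 × (12.85 + 17.8) × √8.3 = 0.0023 × 10.8528 × 30.65 × 2.8810 = 2.2042 mm/d

2.2 mm/d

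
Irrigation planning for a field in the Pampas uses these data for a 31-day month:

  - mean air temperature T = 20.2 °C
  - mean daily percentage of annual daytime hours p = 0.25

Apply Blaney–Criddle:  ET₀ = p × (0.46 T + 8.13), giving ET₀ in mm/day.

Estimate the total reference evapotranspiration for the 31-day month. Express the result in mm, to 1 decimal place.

135.0 mm

ET₀ = 0.25 × (0.46 × 20.2 + 8.13) = 0.25 × 17.422 = 4.3555 mm/d
Monthly total = 4.3555 × 31 = 135.021 mm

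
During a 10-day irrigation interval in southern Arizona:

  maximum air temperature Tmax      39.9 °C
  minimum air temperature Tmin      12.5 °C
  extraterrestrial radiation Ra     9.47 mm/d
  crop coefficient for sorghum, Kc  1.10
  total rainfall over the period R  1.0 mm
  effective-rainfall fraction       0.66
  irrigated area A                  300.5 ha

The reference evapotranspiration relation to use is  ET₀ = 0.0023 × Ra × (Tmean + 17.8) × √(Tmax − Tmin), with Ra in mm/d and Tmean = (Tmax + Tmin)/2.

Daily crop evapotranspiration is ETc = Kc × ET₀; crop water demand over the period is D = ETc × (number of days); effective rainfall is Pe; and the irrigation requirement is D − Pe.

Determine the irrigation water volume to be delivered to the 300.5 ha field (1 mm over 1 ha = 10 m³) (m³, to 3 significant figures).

Tmean = (39.9 + 12.5)/2 = 26.20 °C
ET₀ = 0.0023 × 9.47 × (26.20 + 17.8) × √27.4 = 0.0023 × 9.47 × 44.00 × 5.2345 = 5.0166 mm/d
ETc = Kc × ET₀ = 1.10 × 5.0166 = 5.5183 mm/d
Crop demand D = ETc × 10 d = 5.5183 × 10 = 55.183 mm
Pe = 0.66 × 1.0 = 0.660 mm
D − Pe = 55.183 − 0.660 = 54.523 mm
Volume = 54.523 mm × 300.5 ha × 10 = 163841.6 m³

164000 m³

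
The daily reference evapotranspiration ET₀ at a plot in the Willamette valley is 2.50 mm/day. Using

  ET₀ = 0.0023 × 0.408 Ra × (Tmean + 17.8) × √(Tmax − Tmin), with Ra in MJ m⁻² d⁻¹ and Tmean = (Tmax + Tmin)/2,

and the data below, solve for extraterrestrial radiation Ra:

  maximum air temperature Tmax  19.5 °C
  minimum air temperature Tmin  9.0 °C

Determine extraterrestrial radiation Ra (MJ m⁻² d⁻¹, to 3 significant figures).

Tmean = (19.5+9.0)/2 = 14.25 °C; ΔT = 10.5
Ra = ET₀ / [0.0023 × 0.408 × (Tmean+17.8) × √ΔT]
   = 2.50 / (0.0023 × 0.408 × 32.05 × 3.2404) = 25.652 MJ m⁻² d⁻¹

25.7 MJ m⁻² d⁻¹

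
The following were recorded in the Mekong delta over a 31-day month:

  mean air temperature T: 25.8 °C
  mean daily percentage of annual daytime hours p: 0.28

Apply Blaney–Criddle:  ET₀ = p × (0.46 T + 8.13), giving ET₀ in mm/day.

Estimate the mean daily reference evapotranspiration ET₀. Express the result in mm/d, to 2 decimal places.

5.60 mm/d

ET₀ = 0.28 × (0.46 × 25.8 + 8.13) = 0.28 × 19.998 = 5.5994 mm/d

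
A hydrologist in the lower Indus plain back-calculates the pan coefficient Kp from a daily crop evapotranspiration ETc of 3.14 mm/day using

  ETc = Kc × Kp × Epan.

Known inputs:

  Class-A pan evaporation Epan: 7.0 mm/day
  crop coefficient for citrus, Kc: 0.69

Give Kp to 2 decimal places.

0.65

ETc = Kc × Kp × Epan  ⇒  Kp = ETc / (Kc × Epan)
Kp = 3.14 / (0.69 × 7.0) = 3.14 / 4.830 = 0.6501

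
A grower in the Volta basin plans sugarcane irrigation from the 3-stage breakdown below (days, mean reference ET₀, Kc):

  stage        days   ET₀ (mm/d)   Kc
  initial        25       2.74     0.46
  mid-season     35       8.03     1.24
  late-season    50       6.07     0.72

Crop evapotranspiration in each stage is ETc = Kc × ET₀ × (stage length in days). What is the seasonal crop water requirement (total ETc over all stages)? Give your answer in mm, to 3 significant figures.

599 mm

initial: 0.46 × 2.74 × 25 = 31.51 mm
mid-season: 1.24 × 8.03 × 35 = 348.50 mm
late-season: 0.72 × 6.07 × 50 = 218.52 mm
Seasonal total = 598.53 mm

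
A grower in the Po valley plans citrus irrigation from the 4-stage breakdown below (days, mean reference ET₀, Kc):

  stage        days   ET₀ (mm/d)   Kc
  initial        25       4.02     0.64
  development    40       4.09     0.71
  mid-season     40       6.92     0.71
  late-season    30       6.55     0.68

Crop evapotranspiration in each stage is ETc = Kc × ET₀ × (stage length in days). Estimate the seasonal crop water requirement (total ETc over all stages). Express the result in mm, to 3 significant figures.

511 mm

initial: 0.64 × 4.02 × 25 = 64.32 mm
development: 0.71 × 4.09 × 40 = 116.16 mm
mid-season: 0.71 × 6.92 × 40 = 196.53 mm
late-season: 0.68 × 6.55 × 30 = 133.62 mm
Seasonal total = 510.63 mm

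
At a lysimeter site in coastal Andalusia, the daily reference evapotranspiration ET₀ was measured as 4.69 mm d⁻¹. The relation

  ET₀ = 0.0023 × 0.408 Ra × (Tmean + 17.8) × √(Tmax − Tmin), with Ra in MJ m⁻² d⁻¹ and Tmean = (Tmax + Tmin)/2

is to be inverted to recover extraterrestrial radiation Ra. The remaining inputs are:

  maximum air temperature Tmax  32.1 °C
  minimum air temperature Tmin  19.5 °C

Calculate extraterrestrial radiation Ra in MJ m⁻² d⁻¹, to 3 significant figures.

Tmean = (32.1+19.5)/2 = 25.80 °C; ΔT = 12.6
Ra = ET₀ / [0.0023 × 0.408 × (Tmean+17.8) × √ΔT]
   = 4.69 / (0.0023 × 0.408 × 43.60 × 3.5496) = 32.294 MJ m⁻² d⁻¹

32.3 MJ m⁻² d⁻¹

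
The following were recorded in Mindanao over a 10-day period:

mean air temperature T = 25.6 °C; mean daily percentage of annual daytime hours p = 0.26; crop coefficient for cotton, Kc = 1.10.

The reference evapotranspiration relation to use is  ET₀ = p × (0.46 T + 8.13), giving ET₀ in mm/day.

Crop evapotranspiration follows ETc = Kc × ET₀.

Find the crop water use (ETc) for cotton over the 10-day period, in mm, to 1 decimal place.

56.9 mm

ET₀ = 0.26 × (0.46 × 25.6 + 8.13) = 0.26 × 19.906 = 5.1756 mm/d
ETc = Kc × ET₀ = 1.10 × 5.1756 = 5.6932 mm/d
Over 10 days: 5.6932 × 10 = 56.932 mm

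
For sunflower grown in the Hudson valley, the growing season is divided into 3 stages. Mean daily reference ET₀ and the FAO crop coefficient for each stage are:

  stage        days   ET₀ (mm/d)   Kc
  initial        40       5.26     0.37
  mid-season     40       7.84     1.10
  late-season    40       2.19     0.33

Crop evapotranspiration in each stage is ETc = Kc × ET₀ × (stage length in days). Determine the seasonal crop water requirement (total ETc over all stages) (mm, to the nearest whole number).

452 mm

initial: 0.37 × 5.26 × 40 = 77.85 mm
mid-season: 1.10 × 7.84 × 40 = 344.96 mm
late-season: 0.33 × 2.19 × 40 = 28.91 mm
Seasonal total = 451.72 mm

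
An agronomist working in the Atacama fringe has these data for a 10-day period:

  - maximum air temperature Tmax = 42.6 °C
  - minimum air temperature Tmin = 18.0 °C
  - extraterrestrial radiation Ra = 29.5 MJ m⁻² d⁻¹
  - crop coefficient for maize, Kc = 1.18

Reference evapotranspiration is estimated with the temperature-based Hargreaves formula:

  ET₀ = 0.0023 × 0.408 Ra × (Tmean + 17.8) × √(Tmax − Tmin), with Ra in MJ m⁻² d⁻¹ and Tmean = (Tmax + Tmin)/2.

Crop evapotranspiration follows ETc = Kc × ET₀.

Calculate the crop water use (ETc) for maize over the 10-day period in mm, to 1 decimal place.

Tmean = (42.6 + 18.0)/2 = 30.30 °C
0.408 Ra = 0.408 × 29.5 = 12.0360 mm/d equivalent
ET₀ = 0.0023 × 12.0360 × (30.30 + 17.8) × √24.6 = 0.0023 × 12.0360 × 48.10 × 4.9598 = 6.6042 mm/d
ETc = Kc × ET₀ = 1.18 × 6.6042 = 7.7930 mm/d
Over 10 days: 7.7930 × 10 = 77.930 mm

77.9 mm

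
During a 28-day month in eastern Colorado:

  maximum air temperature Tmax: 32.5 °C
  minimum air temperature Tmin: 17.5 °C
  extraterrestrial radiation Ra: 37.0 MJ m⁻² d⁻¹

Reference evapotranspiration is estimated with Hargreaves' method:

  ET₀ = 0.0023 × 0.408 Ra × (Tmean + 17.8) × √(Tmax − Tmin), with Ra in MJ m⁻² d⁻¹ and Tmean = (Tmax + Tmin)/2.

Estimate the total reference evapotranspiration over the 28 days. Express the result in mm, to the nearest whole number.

Tmean = (32.5 + 17.5)/2 = 25.00 °C
0.408 Ra = 0.408 × 37.0 = 15.0960 mm/d equivalent
ET₀ = 0.0023 × 15.0960 × (25.00 + 17.8) × √15.0 = 0.0023 × 15.0960 × 42.80 × 3.8730 = 5.7555 mm/d
Over 28 days: 5.7555 × 28 = 161.154 mm

161 mm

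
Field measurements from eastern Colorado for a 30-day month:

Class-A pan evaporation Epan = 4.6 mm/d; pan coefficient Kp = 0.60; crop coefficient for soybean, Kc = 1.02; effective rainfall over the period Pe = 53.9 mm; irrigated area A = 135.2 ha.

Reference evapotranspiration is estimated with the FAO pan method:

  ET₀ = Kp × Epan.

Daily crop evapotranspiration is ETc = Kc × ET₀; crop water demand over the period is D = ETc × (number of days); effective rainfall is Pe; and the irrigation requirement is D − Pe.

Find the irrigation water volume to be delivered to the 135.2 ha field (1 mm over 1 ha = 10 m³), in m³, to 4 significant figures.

ET₀ = 0.60 × 4.6 = 2.7600 mm/d
ETc = Kc × ET₀ = 1.02 × 2.7600 = 2.8152 mm/d
Crop demand D = ETc × 30 d = 2.8152 × 30 = 84.456 mm
D − Pe = 84.456 − 53.9 = 30.556 mm
Volume = 30.556 mm × 135.2 ha × 10 = 41311.7 m³

41310 m³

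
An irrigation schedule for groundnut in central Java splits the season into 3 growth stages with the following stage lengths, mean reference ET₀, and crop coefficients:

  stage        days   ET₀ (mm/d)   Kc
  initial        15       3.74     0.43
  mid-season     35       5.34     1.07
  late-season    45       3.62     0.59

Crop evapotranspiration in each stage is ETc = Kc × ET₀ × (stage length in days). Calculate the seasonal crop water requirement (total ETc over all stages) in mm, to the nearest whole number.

initial: 0.43 × 3.74 × 15 = 24.12 mm
mid-season: 1.07 × 5.34 × 35 = 199.98 mm
late-season: 0.59 × 3.62 × 45 = 96.11 mm
Seasonal total = 320.21 mm

320 mm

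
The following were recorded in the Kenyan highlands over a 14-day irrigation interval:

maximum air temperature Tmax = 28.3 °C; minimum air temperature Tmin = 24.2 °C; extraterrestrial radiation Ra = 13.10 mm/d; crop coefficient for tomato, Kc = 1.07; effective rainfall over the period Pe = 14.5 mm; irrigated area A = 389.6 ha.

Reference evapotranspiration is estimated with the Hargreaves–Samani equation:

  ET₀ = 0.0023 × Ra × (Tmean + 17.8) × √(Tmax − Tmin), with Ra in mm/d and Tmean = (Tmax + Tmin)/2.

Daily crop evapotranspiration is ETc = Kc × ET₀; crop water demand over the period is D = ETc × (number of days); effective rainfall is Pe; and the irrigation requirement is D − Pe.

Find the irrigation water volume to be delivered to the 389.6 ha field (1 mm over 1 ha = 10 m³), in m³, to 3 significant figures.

Tmean = (28.3 + 24.2)/2 = 26.25 °C
ET₀ = 0.0023 × 13.10 × (26.25 + 17.8) × √4.1 = 0.0023 × 13.10 × 44.05 × 2.0248 = 2.6874 mm/d
ETc = Kc × ET₀ = 1.07 × 2.6874 = 2.8755 mm/d
Crop demand D = ETc × 14 d = 2.8755 × 14 = 40.257 mm
D − Pe = 40.257 − 14.5 = 25.757 mm
Volume = 25.757 mm × 389.6 ha × 10 = 100349.3 m³

100000 m³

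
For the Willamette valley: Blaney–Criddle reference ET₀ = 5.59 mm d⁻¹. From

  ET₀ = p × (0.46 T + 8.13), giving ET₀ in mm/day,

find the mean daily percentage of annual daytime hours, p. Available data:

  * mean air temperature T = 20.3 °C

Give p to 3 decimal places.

p = ET₀ / (0.46 T + 8.13) = 5.59 / (0.46 × 20.3 + 8.13) = 5.59 / 17.468 = 0.3200

0.320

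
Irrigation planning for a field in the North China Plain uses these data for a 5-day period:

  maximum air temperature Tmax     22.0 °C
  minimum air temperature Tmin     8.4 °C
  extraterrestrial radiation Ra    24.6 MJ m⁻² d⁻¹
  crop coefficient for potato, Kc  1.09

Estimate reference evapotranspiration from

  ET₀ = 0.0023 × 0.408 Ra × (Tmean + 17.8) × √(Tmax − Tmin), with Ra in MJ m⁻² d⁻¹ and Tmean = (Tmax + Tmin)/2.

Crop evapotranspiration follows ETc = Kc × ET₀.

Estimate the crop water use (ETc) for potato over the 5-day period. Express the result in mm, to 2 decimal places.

Tmean = (22.0 + 8.4)/2 = 15.20 °C
0.408 Ra = 0.408 × 24.6 = 10.0368 mm/d equivalent
ET₀ = 0.0023 × 10.0368 × (15.20 + 17.8) × √13.6 = 0.0023 × 10.0368 × 33.00 × 3.6878 = 2.8093 mm/d
ETc = Kc × ET₀ = 1.09 × 2.8093 = 3.0621 mm/d
Over 5 days: 3.0621 × 5 = 15.311 mm

15.31 mm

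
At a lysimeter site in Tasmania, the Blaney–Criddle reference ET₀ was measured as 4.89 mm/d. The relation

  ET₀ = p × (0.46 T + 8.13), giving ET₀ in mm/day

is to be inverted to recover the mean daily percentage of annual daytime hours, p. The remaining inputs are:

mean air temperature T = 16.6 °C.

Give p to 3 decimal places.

0.310

p = ET₀ / (0.46 T + 8.13) = 4.89 / (0.46 × 16.6 + 8.13) = 4.89 / 15.766 = 0.3102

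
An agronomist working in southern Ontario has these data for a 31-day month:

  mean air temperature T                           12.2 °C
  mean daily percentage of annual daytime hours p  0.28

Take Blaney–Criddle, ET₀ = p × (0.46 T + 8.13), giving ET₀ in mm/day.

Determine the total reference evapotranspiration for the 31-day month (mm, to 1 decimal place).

ET₀ = 0.28 × (0.46 × 12.2 + 8.13) = 0.28 × 13.742 = 3.8478 mm/d
Monthly total = 3.8478 × 31 = 119.282 mm

119.3 mm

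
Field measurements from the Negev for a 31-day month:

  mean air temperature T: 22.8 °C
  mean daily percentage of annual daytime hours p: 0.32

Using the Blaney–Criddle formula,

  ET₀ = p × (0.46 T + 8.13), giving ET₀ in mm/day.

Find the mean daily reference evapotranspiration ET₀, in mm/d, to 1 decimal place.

ET₀ = 0.32 × (0.46 × 22.8 + 8.13) = 0.32 × 18.618 = 5.9578 mm/d

6.0 mm/d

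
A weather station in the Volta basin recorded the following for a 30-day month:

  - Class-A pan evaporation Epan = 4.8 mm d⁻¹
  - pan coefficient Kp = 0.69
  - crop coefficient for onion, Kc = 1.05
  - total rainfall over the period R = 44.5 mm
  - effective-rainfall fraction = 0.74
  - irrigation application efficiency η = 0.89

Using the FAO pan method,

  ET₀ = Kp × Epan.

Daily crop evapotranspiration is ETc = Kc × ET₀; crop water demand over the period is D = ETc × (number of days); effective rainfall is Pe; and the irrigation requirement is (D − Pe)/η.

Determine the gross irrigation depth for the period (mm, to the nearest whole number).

80 mm

ET₀ = 0.69 × 4.8 = 3.3120 mm/d
ETc = Kc × ET₀ = 1.05 × 3.3120 = 3.4776 mm/d
Crop demand D = ETc × 30 d = 3.4776 × 30 = 104.328 mm
Pe = 0.74 × 44.5 = 32.930 mm
D − Pe = 104.328 − 32.930 = 71.398 mm
Gross irrigation = 71.398 / 0.89 = 80.222 mm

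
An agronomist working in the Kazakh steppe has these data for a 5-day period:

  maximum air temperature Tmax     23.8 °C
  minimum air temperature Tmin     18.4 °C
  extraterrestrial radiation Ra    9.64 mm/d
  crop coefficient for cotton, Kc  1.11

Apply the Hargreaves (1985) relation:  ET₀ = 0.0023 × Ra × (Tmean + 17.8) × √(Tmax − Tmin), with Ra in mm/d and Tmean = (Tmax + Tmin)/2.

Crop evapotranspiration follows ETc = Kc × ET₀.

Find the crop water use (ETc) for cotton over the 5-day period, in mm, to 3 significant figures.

11.1 mm

Tmean = (23.8 + 18.4)/2 = 21.10 °C
ET₀ = 0.0023 × 9.64 × (21.10 + 17.8) × √5.4 = 0.0023 × 9.64 × 38.90 × 2.3238 = 2.0043 mm/d
ETc = Kc × ET₀ = 1.11 × 2.0043 = 2.2248 mm/d
Over 5 days: 2.2248 × 5 = 11.124 mm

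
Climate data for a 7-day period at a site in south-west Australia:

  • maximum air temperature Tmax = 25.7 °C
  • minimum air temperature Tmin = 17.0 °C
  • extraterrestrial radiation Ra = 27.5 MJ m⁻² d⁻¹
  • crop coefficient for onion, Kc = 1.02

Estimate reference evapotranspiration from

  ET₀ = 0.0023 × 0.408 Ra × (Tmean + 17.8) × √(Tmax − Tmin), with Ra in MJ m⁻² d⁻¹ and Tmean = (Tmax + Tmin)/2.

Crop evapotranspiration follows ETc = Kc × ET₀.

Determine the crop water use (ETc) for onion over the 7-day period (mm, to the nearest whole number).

21 mm

Tmean = (25.7 + 17.0)/2 = 21.35 °C
0.408 Ra = 0.408 × 27.5 = 11.2200 mm/d equivalent
ET₀ = 0.0023 × 11.2200 × (21.35 + 17.8) × √8.7 = 0.0023 × 11.2200 × 39.15 × 2.9496 = 2.9800 mm/d
ETc = Kc × ET₀ = 1.02 × 2.9800 = 3.0396 mm/d
Over 7 days: 3.0396 × 7 = 21.277 mm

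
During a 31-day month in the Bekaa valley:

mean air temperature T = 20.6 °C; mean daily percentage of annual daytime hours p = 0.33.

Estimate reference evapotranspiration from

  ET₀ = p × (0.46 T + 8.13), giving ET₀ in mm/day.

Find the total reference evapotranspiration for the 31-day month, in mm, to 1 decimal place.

180.1 mm

ET₀ = 0.33 × (0.46 × 20.6 + 8.13) = 0.33 × 17.606 = 5.8100 mm/d
Monthly total = 5.8100 × 31 = 180.110 mm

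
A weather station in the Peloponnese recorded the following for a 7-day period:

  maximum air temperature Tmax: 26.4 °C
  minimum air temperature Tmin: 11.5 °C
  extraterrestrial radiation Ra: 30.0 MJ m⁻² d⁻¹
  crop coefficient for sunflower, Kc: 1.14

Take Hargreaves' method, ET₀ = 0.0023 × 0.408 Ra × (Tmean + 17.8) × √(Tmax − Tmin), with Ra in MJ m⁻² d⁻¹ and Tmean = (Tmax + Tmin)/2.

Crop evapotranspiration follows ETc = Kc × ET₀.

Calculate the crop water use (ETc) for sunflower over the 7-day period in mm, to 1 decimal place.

31.9 mm

Tmean = (26.4 + 11.5)/2 = 18.95 °C
0.408 Ra = 0.408 × 30.0 = 12.2400 mm/d equivalent
ET₀ = 0.0023 × 12.2400 × (18.95 + 17.8) × √14.9 = 0.0023 × 12.2400 × 36.75 × 3.8601 = 3.9936 mm/d
ETc = Kc × ET₀ = 1.14 × 3.9936 = 4.5527 mm/d
Over 7 days: 4.5527 × 7 = 31.869 mm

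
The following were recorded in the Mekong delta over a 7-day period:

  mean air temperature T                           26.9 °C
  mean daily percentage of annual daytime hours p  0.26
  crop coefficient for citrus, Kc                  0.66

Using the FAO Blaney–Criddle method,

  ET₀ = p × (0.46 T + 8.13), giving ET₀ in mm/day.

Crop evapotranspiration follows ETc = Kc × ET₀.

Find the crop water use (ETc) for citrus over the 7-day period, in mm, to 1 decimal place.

24.6 mm

ET₀ = 0.26 × (0.46 × 26.9 + 8.13) = 0.26 × 20.504 = 5.3310 mm/d
ETc = Kc × ET₀ = 0.66 × 5.3310 = 3.5185 mm/d
Over 7 days: 3.5185 × 7 = 24.630 mm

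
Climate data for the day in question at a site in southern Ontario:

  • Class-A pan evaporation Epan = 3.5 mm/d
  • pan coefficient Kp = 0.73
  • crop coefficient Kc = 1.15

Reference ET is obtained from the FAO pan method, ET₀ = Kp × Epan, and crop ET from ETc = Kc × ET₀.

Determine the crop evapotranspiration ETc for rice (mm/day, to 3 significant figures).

ET₀ = 0.73 × 3.5 = 2.5550 mm/d
ETc = Kc × ET₀ = 1.15 × 2.5550 = 2.9383 mm/d

2.94 mm/day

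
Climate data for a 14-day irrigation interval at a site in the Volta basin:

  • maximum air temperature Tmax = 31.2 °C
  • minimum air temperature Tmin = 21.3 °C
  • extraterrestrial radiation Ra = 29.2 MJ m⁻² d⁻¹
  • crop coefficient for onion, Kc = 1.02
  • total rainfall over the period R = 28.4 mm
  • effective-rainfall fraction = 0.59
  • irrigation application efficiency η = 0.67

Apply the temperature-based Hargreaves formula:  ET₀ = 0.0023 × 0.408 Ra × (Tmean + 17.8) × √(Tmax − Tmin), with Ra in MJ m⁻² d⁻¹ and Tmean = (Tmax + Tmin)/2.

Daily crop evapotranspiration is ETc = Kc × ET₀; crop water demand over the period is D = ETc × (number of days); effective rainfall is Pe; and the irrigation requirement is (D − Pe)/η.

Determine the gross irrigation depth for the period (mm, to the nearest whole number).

Tmean = (31.2 + 21.3)/2 = 26.25 °C
0.408 Ra = 0.408 × 29.2 = 11.9136 mm/d equivalent
ET₀ = 0.0023 × 11.9136 × (26.25 + 17.8) × √9.9 = 0.0023 × 11.9136 × 44.05 × 3.1464 = 3.7978 mm/d
ETc = Kc × ET₀ = 1.02 × 3.7978 = 3.8738 mm/d
Crop demand D = ETc × 14 d = 3.8738 × 14 = 54.233 mm
Pe = 0.59 × 28.4 = 16.756 mm
D − Pe = 54.233 − 16.756 = 37.477 mm
Gross irrigation = 37.477 / 0.67 = 55.936 mm

56 mm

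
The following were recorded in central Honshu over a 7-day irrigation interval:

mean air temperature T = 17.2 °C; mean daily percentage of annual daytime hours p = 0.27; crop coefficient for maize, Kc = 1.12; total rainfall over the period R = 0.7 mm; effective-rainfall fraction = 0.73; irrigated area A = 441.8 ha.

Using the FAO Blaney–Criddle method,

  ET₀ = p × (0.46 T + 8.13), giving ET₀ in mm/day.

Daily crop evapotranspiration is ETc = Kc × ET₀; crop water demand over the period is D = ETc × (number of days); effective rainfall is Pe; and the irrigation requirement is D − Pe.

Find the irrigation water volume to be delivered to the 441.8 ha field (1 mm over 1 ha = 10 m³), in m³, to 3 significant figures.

148000 m³

ET₀ = 0.27 × (0.46 × 17.2 + 8.13) = 0.27 × 16.042 = 4.3313 mm/d
ETc = Kc × ET₀ = 1.12 × 4.3313 = 4.8511 mm/d
Crop demand D = ETc × 7 d = 4.8511 × 7 = 33.958 mm
Pe = 0.73 × 0.7 = 0.511 mm
D − Pe = 33.958 − 0.511 = 33.447 mm
Volume = 33.447 mm × 441.8 ha × 10 = 147768.8 m³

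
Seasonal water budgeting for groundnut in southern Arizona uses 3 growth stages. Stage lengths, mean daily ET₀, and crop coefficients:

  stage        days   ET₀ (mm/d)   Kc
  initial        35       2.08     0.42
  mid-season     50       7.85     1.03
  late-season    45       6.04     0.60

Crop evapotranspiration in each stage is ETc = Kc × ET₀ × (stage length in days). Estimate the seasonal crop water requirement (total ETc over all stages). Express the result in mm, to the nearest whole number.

598 mm

initial: 0.42 × 2.08 × 35 = 30.58 mm
mid-season: 1.03 × 7.85 × 50 = 404.28 mm
late-season: 0.60 × 6.04 × 45 = 163.08 mm
Seasonal total = 597.94 mm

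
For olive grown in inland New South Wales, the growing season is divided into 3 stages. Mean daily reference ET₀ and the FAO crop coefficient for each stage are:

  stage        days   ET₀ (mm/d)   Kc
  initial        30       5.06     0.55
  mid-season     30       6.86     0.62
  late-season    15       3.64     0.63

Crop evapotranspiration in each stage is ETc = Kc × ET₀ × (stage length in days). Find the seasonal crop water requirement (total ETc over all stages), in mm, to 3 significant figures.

initial: 0.55 × 5.06 × 30 = 83.49 mm
mid-season: 0.62 × 6.86 × 30 = 127.60 mm
late-season: 0.63 × 3.64 × 15 = 34.40 mm
Seasonal total = 245.49 mm

245 mm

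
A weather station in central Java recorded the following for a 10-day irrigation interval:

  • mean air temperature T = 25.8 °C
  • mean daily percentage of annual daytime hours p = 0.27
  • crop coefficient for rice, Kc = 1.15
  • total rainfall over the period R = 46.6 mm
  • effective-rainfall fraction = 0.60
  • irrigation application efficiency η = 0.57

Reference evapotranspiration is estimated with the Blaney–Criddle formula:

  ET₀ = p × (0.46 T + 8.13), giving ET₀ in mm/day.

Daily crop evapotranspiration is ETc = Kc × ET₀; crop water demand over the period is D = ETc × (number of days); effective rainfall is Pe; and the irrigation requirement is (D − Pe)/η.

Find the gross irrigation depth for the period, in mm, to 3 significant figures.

ET₀ = 0.27 × (0.46 × 25.8 + 8.13) = 0.27 × 19.998 = 5.3995 mm/d
ETc = Kc × ET₀ = 1.15 × 5.3995 = 6.2094 mm/d
Crop demand D = ETc × 10 d = 6.2094 × 10 = 62.094 mm
Pe = 0.60 × 46.6 = 27.960 mm
D − Pe = 62.094 − 27.960 = 34.134 mm
Gross irrigation = 34.134 / 0.57 = 59.884 mm

59.9 mm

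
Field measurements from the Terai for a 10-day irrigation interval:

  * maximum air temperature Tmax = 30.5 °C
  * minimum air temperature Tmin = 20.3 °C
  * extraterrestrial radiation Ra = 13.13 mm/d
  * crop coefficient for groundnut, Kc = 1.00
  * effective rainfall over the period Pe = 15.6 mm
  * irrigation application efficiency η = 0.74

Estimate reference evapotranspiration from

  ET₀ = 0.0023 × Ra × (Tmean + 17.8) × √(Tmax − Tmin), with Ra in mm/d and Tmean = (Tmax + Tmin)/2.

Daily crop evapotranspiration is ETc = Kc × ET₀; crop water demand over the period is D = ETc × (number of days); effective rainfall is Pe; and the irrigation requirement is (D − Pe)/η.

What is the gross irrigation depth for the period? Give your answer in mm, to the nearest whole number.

Tmean = (30.5 + 20.3)/2 = 25.40 °C
ET₀ = 0.0023 × 13.13 × (25.40 + 17.8) × √10.2 = 0.0023 × 13.13 × 43.20 × 3.1937 = 4.1665 mm/d
ETc = Kc × ET₀ = 1.00 × 4.1665 = 4.1665 mm/d
Crop demand D = ETc × 10 d = 4.1665 × 10 = 41.665 mm
D − Pe = 41.665 − 15.6 = 26.065 mm
Gross irrigation = 26.065 / 0.74 = 35.223 mm

35 mm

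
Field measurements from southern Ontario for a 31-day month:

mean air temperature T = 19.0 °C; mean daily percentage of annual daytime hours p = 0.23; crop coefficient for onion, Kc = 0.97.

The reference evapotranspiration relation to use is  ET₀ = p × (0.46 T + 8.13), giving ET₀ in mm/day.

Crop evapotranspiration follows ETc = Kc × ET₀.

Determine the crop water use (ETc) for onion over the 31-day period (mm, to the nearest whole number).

117 mm

ET₀ = 0.23 × (0.46 × 19.0 + 8.13) = 0.23 × 16.870 = 3.8801 mm/d
ETc = Kc × ET₀ = 0.97 × 3.8801 = 3.7637 mm/d
Over 31 days: 3.7637 × 31 = 116.675 mm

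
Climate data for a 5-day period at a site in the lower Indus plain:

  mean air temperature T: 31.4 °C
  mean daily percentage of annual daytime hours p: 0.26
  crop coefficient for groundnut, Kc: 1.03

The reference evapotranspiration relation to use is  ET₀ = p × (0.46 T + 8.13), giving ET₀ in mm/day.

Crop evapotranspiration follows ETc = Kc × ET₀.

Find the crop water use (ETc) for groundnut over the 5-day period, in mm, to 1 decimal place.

30.2 mm

ET₀ = 0.26 × (0.46 × 31.4 + 8.13) = 0.26 × 22.574 = 5.8692 mm/d
ETc = Kc × ET₀ = 1.03 × 5.8692 = 6.0453 mm/d
Over 5 days: 6.0453 × 5 = 30.227 mm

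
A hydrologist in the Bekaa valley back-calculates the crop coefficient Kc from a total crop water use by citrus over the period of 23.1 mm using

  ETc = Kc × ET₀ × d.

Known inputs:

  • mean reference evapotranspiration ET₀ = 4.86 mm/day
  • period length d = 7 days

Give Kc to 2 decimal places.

ETc = Kc × ET₀ × d  ⇒  Kc = ETc / (ET₀ × d)
Kc = 23.1 / (4.86 × 7) = 23.1 / 34.02 = 0.6790

0.68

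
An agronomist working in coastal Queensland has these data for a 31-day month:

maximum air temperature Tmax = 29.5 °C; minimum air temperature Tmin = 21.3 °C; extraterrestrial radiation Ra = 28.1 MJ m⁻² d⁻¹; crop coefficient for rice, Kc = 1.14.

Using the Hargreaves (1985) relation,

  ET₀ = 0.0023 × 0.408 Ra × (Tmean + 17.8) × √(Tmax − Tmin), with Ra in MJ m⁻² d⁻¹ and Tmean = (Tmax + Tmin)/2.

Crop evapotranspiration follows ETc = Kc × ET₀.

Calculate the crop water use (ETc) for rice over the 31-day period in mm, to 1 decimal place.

Tmean = (29.5 + 21.3)/2 = 25.40 °C
0.408 Ra = 0.408 × 28.1 = 11.4648 mm/d equivalent
ET₀ = 0.0023 × 11.4648 × (25.40 + 17.8) × √8.2 = 0.0023 × 11.4648 × 43.20 × 2.8636 = 3.2620 mm/d
ETc = Kc × ET₀ = 1.14 × 3.2620 = 3.7187 mm/d
Over 31 days: 3.7187 × 31 = 115.280 mm

115.3 mm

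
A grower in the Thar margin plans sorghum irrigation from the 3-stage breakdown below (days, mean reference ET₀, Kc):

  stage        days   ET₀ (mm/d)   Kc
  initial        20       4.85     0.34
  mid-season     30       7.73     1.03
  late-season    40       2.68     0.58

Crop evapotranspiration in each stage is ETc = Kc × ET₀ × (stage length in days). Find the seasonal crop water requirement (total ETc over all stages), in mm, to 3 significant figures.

initial: 0.34 × 4.85 × 20 = 32.98 mm
mid-season: 1.03 × 7.73 × 30 = 238.86 mm
late-season: 0.58 × 2.68 × 40 = 62.18 mm
Seasonal total = 334.02 mm

334 mm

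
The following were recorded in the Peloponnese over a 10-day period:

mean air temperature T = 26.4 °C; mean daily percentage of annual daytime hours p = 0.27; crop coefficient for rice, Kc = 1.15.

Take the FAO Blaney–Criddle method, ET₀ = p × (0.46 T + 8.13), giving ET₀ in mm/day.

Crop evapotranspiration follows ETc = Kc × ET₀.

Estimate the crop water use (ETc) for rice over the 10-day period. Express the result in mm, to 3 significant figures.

63.0 mm

ET₀ = 0.27 × (0.46 × 26.4 + 8.13) = 0.27 × 20.274 = 5.4740 mm/d
ETc = Kc × ET₀ = 1.15 × 5.4740 = 6.2951 mm/d
Over 10 days: 6.2951 × 10 = 62.951 mm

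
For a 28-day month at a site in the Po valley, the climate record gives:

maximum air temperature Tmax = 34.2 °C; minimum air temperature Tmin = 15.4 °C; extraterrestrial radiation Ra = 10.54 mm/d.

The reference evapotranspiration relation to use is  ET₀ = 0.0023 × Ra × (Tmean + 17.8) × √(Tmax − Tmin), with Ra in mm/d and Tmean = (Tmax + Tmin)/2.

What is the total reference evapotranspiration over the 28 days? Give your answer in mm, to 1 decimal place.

Tmean = (34.2 + 15.4)/2 = 24.80 °C
ET₀ = 0.0023 × 10.54 × (24.80 + 17.8) × √18.8 = 0.0023 × 10.54 × 42.60 × 4.3359 = 4.4777 mm/d
Over 28 days: 4.4777 × 28 = 125.376 mm

125.4 mm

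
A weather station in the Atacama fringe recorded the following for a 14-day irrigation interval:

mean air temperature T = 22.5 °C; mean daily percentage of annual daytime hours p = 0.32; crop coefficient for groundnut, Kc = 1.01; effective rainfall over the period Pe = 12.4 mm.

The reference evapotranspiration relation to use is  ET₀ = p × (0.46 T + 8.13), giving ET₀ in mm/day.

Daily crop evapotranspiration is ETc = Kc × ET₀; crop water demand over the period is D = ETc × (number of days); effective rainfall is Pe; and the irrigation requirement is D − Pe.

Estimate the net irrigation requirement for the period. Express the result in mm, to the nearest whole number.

ET₀ = 0.32 × (0.46 × 22.5 + 8.13) = 0.32 × 18.480 = 5.9136 mm/d
ETc = Kc × ET₀ = 1.01 × 5.9136 = 5.9727 mm/d
Crop demand D = ETc × 14 d = 5.9727 × 14 = 83.618 mm
D − Pe = 83.618 − 12.4 = 71.218 mm

71 mm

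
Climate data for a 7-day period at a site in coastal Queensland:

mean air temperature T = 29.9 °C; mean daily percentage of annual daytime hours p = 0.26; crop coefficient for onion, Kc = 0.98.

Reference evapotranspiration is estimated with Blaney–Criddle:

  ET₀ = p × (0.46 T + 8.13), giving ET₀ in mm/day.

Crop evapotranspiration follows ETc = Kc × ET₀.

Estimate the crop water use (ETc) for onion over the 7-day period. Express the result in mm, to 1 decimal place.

ET₀ = 0.26 × (0.46 × 29.9 + 8.13) = 0.26 × 21.884 = 5.6898 mm/d
ETc = Kc × ET₀ = 0.98 × 5.6898 = 5.5760 mm/d
Over 7 days: 5.5760 × 7 = 39.032 mm

39.0 mm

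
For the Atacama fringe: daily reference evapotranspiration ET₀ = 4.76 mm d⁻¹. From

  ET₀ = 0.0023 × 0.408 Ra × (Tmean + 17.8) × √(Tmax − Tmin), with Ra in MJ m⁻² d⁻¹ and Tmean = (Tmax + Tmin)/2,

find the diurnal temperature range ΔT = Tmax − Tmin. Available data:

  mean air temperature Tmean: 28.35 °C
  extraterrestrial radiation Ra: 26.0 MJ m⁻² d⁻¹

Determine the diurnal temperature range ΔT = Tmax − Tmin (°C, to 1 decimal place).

√ΔT = ET₀ / [0.0023 × 0.408 × Ra × (Tmean+17.8)] = 4.76 / (0.0023 × 10.6080 × 46.15) = 4.2274
ΔT = 4.2274² = 17.871 °C

17.9 °C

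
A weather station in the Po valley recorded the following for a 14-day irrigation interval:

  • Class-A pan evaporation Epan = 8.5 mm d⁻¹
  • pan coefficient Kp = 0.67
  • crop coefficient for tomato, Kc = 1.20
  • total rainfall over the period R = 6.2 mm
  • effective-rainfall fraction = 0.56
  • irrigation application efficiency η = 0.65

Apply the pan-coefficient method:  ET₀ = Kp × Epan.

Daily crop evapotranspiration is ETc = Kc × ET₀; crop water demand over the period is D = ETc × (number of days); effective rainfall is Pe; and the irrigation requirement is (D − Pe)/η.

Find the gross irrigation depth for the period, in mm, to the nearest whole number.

ET₀ = 0.67 × 8.5 = 5.6950 mm/d
ETc = Kc × ET₀ = 1.20 × 5.6950 = 6.8340 mm/d
Crop demand D = ETc × 14 d = 6.8340 × 14 = 95.676 mm
Pe = 0.56 × 6.2 = 3.472 mm
D − Pe = 95.676 − 3.472 = 92.204 mm
Gross irrigation = 92.204 / 0.65 = 141.852 mm

142 mm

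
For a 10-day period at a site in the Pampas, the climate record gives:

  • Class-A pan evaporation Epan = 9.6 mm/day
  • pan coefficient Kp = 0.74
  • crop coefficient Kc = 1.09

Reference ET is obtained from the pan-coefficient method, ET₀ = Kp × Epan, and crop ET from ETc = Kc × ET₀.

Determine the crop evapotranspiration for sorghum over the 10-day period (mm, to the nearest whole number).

ET₀ = 0.74 × 9.6 = 7.1040 mm/d
ETc = Kc × ET₀ = 1.09 × 7.1040 = 7.7434 mm/d
Over 10 days: 7.7434 × 10 = 77.434 mm

77 mm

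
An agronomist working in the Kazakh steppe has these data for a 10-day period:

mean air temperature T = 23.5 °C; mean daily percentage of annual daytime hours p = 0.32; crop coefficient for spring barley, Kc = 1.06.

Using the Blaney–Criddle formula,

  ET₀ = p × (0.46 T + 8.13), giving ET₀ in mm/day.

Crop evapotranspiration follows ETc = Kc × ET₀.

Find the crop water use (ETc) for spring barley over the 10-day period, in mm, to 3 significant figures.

64.2 mm

ET₀ = 0.32 × (0.46 × 23.5 + 8.13) = 0.32 × 18.940 = 6.0608 mm/d
ETc = Kc × ET₀ = 1.06 × 6.0608 = 6.4244 mm/d
Over 10 days: 6.4244 × 10 = 64.244 mm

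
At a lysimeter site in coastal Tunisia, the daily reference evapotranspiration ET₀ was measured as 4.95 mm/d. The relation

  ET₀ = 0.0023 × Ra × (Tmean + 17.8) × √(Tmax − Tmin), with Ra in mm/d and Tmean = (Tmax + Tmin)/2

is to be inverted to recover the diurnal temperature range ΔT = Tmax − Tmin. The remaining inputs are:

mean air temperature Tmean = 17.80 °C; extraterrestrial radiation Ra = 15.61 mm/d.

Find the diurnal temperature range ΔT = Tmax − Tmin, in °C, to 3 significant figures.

15.0 °C

√ΔT = ET₀ / [0.0023 × Ra × (Tmean+17.8)] = 4.95 / (0.0023 × 15.61 × 35.60) = 3.8728
ΔT = 3.8728² = 14.999 °C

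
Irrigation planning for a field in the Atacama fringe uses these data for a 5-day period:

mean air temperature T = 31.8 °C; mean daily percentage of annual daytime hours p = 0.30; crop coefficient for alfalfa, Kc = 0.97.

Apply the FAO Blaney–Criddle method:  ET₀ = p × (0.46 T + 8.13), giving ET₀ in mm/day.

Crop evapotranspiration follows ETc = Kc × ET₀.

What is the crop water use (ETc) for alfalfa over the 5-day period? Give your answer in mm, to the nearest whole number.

ET₀ = 0.30 × (0.46 × 31.8 + 8.13) = 0.30 × 22.758 = 6.8274 mm/d
ETc = Kc × ET₀ = 0.97 × 6.8274 = 6.6226 mm/d
Over 5 days: 6.6226 × 5 = 33.113 mm

33 mm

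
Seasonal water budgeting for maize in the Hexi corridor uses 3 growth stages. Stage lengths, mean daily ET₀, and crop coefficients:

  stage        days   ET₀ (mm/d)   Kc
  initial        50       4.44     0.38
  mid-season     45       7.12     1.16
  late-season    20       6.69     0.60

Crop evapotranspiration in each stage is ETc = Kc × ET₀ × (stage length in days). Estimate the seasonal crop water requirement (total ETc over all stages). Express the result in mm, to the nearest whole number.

536 mm

initial: 0.38 × 4.44 × 50 = 84.36 mm
mid-season: 1.16 × 7.12 × 45 = 371.66 mm
late-season: 0.60 × 6.69 × 20 = 80.28 mm
Seasonal total = 536.30 mm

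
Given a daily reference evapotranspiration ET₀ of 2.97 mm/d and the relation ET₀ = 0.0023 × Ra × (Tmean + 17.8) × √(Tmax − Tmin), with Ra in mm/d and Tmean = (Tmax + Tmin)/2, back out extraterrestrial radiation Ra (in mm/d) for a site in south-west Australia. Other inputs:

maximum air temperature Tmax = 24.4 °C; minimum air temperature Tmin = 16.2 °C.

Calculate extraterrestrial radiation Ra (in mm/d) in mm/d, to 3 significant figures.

Tmean = 20.30 °C; √ΔT = 2.8636
Ra = ET₀ / [0.0023 × (Tmean+17.8) × √ΔT] = 2.97 / (0.0023 × 38.10 × 2.8636) = 11.836 mm/d

11.8 mm/d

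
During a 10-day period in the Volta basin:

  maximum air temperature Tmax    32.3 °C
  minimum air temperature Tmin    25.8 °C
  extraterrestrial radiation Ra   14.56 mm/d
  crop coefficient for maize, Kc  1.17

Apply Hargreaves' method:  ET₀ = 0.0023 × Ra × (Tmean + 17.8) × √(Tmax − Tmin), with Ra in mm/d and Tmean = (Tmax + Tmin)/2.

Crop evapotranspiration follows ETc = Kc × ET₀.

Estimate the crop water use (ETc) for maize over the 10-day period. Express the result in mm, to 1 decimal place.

46.8 mm

Tmean = (32.3 + 25.8)/2 = 29.05 °C
ET₀ = 0.0023 × 14.56 × (29.05 + 17.8) × √6.5 = 0.0023 × 14.56 × 46.85 × 2.5495 = 3.9999 mm/d
ETc = Kc × ET₀ = 1.17 × 3.9999 = 4.6799 mm/d
Over 10 days: 4.6799 × 10 = 46.799 mm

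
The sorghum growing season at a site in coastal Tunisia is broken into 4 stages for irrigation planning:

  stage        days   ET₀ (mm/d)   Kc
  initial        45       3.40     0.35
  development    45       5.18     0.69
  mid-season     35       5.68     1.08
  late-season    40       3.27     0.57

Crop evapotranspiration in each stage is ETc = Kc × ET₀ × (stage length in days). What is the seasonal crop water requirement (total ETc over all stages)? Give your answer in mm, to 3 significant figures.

504 mm

initial: 0.35 × 3.40 × 45 = 53.55 mm
development: 0.69 × 5.18 × 45 = 160.84 mm
mid-season: 1.08 × 5.68 × 35 = 214.70 mm
late-season: 0.57 × 3.27 × 40 = 74.56 mm
Seasonal total = 503.65 mm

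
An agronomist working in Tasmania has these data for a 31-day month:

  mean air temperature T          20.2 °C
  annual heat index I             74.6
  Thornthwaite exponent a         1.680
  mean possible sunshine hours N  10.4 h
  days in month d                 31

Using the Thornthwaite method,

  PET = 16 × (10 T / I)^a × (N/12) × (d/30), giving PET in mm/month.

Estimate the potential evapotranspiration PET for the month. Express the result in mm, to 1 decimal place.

76.4 mm

10T/I = 10 × 20.2 / 74.6 = 2.7078
(10T/I)^a = 2.7078^1.680 = 5.3308
Uncorrected PET = 16 × 5.3308 = 85.293 mm
Correction = (N/12)(d/30) = (10.4/12)(31/30) = 0.8956
PET = 85.293 × 0.8956 = 76.388 mm/month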